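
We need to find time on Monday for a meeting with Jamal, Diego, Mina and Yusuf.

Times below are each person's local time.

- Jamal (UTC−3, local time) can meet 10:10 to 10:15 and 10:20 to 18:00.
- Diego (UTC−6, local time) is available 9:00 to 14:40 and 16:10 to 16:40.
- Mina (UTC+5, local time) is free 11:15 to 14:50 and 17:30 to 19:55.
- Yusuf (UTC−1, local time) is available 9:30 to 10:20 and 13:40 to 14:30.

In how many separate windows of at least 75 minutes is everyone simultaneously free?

0

Jamal → UTC: 13:10–13:15, 13:20–21:00.
Diego → UTC: 15:00–20:40, 22:10–22:40.
Mina → UTC: 06:15–09:50, 12:30–14:55.
Yusuf → UTC: 10:30–11:20, 14:40–15:30.
Jamal ∩ Diego: 15:00–20:40.
Jamal ∩ Diego ∩ Mina: (none).
Jamal ∩ Diego ∩ Mina ∩ Yusuf: (none).
Windows ≥ 75 min: (none).
That's 0 windows.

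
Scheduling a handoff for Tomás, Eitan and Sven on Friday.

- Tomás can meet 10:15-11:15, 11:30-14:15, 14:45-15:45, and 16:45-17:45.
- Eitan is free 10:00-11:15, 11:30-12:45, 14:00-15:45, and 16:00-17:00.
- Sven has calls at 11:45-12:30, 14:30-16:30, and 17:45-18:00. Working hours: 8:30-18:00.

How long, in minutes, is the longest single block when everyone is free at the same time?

Sven free within 08:30–18:00: 08:30–11:45, 12:30–14:30, 16:30–17:45.
Tomás ∩ Eitan: 10:15–11:15, 11:30–12:45, 14:00–14:15, 14:45–15:45, 16:45–17:00.
Tomás ∩ Eitan ∩ Sven: 10:15–11:15, 11:30–11:45, 12:30–12:45, 14:00–14:15, 16:45–17:00.
Common window lengths: 60, 15, 15, 15, 15 min; longest is 60.

60 minutes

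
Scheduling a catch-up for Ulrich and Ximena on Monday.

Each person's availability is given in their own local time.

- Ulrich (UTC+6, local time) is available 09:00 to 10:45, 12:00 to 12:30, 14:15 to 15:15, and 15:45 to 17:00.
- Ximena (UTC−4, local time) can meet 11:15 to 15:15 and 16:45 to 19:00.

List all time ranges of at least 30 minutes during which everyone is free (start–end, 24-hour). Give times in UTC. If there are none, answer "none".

none

Ulrich → UTC: 03:00–04:45, 06:00–06:30, 08:15–09:15, 09:45–11:00.
Ximena → UTC: 15:15–19:15, 20:45–23:00.
Ulrich ∩ Ximena: (none).
Windows ≥ 30 min: (none).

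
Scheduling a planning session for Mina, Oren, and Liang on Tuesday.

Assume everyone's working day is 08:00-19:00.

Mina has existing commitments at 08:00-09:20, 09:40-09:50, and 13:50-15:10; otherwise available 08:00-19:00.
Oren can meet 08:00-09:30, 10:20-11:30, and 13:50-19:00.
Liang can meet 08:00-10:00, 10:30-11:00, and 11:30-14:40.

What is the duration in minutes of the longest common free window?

30 minutes

Mina free within 08:00–19:00: 09:20–09:40, 09:50–13:50, 15:10–19:00.
Mina ∩ Oren: 09:20–09:30, 10:20–11:30, 15:10–19:00.
Mina ∩ Oren ∩ Liang: 09:20–09:30, 10:30–11:00.
Common window lengths: 10, 30 min; longest is 30.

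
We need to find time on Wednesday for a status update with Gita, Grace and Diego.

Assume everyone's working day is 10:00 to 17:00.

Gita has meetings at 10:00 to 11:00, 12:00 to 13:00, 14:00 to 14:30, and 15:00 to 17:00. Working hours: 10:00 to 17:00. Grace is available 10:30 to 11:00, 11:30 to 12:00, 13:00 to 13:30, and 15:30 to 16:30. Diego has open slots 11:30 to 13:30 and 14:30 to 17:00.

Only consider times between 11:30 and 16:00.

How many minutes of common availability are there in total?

Gita free within 10:00–17:00: 11:00–12:00, 13:00–14:00, 14:30–15:00.
Gita ∩ Grace: 11:30–12:00, 13:00–13:30.
Gita ∩ Grace ∩ Diego: 11:30–12:00, 13:00–13:30.
Restricted to 11:30–16:00: 11:30–12:00, 13:00–13:30.
Total common minutes: 30 + 30 = 60.

60 minutes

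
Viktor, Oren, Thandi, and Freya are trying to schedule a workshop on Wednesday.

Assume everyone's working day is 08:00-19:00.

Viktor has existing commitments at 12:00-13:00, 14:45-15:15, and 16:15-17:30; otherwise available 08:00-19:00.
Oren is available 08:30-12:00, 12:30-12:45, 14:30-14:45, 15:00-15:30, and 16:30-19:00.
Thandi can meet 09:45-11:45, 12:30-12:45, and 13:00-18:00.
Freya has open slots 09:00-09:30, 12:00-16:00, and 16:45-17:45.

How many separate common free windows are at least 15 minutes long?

Viktor free within 08:00–19:00: 08:00–12:00, 13:00–14:45, 15:15–16:15, 17:30–19:00.
Viktor ∩ Oren: 08:30–12:00, 14:30–14:45, 15:15–15:30, 17:30–19:00.
Viktor ∩ Oren ∩ Thandi: 09:45–11:45, 14:30–14:45, 15:15–15:30, 17:30–18:00.
Viktor ∩ Oren ∩ Thandi ∩ Freya: 14:30–14:45, 15:15–15:30, 17:30–17:45.
Windows ≥ 15 min: 14:30–14:45, 15:15–15:30, 17:30–17:45.
That's 3 windows.

3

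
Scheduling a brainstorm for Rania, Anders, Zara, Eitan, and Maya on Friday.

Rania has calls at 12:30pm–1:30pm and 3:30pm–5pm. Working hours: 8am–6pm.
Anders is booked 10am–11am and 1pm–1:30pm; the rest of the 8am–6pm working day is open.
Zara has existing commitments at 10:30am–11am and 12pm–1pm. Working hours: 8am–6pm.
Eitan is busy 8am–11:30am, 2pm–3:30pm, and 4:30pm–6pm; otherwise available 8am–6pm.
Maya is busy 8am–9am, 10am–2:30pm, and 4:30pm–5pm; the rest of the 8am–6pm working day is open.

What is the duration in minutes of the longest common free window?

0 minutes

Rania free within 08:00–18:00: 08:00–12:30, 13:30–15:30, 17:00–18:00.
Anders free within 08:00–18:00: 08:00–10:00, 11:00–13:00, 13:30–18:00.
Zara free within 08:00–18:00: 08:00–10:30, 11:00–12:00, 13:00–18:00.
Eitan free within 08:00–18:00: 11:30–14:00, 15:30–16:30.
Maya free within 08:00–18:00: 09:00–10:00, 14:30–16:30, 17:00–18:00.
Rania ∩ Anders: 08:00–10:00, 11:00–12:30, 13:30–15:30, 17:00–18:00.
Rania ∩ Anders ∩ Zara: 08:00–10:00, 11:00–12:00, 13:30–15:30, 17:00–18:00.
Rania ∩ Anders ∩ Zara ∩ Eitan: 11:30–12:00, 13:30–14:00.
Rania ∩ Anders ∩ Zara ∩ Eitan ∩ Maya: (none).
No common window.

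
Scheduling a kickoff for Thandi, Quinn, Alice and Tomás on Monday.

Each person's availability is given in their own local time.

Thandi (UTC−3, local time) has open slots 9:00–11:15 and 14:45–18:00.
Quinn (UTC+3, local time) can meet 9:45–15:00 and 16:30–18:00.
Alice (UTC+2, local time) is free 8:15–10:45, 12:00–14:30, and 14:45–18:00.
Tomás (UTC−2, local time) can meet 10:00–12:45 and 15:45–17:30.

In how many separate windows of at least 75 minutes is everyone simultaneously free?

Thandi → UTC: 12:00–14:15, 17:45–21:00.
Quinn → UTC: 06:45–12:00, 13:30–15:00.
Alice → UTC: 06:15–08:45, 10:00–12:30, 12:45–16:00.
Tomás → UTC: 12:00–14:45, 17:45–19:30.
Thandi ∩ Quinn: 13:30–14:15.
Thandi ∩ Quinn ∩ Alice: 13:30–14:15.
Thandi ∩ Quinn ∩ Alice ∩ Tomás: 13:30–14:15.
Windows ≥ 75 min: (none).
That's 0 windows.

0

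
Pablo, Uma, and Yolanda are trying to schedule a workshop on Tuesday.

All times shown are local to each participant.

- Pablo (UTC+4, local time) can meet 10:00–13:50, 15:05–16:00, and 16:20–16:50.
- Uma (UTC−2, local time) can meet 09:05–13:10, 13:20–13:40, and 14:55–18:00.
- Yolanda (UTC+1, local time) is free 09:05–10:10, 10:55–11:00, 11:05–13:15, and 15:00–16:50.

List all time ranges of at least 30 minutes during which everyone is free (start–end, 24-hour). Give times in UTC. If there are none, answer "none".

11:05–12:00

Pablo → UTC: 06:00–09:50, 11:05–12:00, 12:20–12:50.
Uma → UTC: 11:05–15:10, 15:20–15:40, 16:55–20:00.
Yolanda → UTC: 08:05–09:10, 09:55–10:00, 10:05–12:15, 14:00–15:50.
Pablo ∩ Uma: 11:05–12:00, 12:20–12:50.
Pablo ∩ Uma ∩ Yolanda: 11:05–12:00.
Windows ≥ 30 min: 11:05–12:00.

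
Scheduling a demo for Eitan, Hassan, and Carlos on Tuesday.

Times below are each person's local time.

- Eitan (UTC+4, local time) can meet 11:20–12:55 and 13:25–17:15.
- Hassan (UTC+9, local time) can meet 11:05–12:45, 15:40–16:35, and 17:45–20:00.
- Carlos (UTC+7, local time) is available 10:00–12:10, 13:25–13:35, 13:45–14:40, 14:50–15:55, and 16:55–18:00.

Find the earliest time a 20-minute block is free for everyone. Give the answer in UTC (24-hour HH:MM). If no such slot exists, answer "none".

09:55

Eitan → UTC: 07:20–08:55, 09:25–13:15.
Hassan → UTC: 02:05–03:45, 06:40–07:35, 08:45–11:00.
Carlos → UTC: 03:00–05:10, 06:25–06:35, 06:45–07:40, 07:50–08:55, 09:55–11:00.
Eitan ∩ Hassan: 07:20–07:35, 08:45–08:55, 09:25–11:00.
Eitan ∩ Hassan ∩ Carlos: 07:20–07:35, 08:45–08:55, 09:55–11:00.
Windows ≥ 20 min: 09:55–11:00.
Earliest such window starts at 09:55.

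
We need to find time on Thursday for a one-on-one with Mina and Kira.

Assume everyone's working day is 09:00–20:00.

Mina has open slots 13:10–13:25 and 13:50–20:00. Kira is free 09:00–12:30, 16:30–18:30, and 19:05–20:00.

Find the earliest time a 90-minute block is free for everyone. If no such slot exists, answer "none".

16:30

Mina ∩ Kira: 16:30–18:30, 19:05–20:00.
Windows ≥ 90 min: 16:30–18:30.
Earliest such window starts at 16:30.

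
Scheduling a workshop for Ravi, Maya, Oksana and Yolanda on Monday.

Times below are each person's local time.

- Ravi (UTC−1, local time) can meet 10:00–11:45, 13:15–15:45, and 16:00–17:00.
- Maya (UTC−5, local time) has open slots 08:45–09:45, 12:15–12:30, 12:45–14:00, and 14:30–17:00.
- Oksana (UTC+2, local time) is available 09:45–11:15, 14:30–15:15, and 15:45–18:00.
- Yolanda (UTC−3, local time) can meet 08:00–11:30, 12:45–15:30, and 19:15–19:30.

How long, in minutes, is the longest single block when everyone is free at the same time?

15 minutes

Ravi → UTC: 11:00–12:45, 14:15–16:45, 17:00–18:00.
Maya → UTC: 13:45–14:45, 17:15–17:30, 17:45–19:00, 19:30–22:00.
Oksana → UTC: 07:45–09:15, 12:30–13:15, 13:45–16:00.
Yolanda → UTC: 11:00–14:30, 15:45–18:30, 22:15–22:30.
Ravi ∩ Maya: 14:15–14:45, 17:15–17:30, 17:45–18:00.
Ravi ∩ Maya ∩ Oksana: 14:15–14:45.
Ravi ∩ Maya ∩ Oksana ∩ Yolanda: 14:15–14:30.
Single common window of 15 minutes.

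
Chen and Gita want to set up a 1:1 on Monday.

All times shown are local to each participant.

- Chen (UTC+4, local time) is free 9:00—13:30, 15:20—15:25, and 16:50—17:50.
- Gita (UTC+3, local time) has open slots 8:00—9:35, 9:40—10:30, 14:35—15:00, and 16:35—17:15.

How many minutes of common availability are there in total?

Chen → UTC: 05:00–09:30, 11:20–11:25, 12:50–13:50.
Gita → UTC: 05:00–06:35, 06:40–07:30, 11:35–12:00, 13:35–14:15.
Chen ∩ Gita: 05:00–06:35, 06:40–07:30, 13:35–13:50.
Total common minutes: 95 + 50 + 15 = 160.

160 minutes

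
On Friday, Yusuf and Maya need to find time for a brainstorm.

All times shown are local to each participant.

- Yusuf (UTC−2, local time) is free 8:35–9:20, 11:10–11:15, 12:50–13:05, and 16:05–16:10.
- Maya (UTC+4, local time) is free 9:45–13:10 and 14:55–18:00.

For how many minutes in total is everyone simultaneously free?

30 minutes

Yusuf → UTC: 10:35–11:20, 13:10–13:15, 14:50–15:05, 18:05–18:10.
Maya → UTC: 05:45–09:10, 10:55–14:00.
Yusuf ∩ Maya: 10:55–11:20, 13:10–13:15.
Total common minutes: 25 + 5 = 30.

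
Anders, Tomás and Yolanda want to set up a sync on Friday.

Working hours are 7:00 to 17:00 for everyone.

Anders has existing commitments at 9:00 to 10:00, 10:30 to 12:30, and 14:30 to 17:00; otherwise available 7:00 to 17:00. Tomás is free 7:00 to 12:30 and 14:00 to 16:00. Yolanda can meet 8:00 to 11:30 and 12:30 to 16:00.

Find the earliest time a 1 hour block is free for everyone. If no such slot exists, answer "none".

Anders free within 07:00–17:00: 07:00–09:00, 10:00–10:30, 12:30–14:30.
Anders ∩ Tomás: 07:00–09:00, 10:00–10:30, 14:00–14:30.
Anders ∩ Tomás ∩ Yolanda: 08:00–09:00, 10:00–10:30, 14:00–14:30.
Windows ≥ 60 min: 08:00–09:00.
Earliest such window starts at 08:00.

08:00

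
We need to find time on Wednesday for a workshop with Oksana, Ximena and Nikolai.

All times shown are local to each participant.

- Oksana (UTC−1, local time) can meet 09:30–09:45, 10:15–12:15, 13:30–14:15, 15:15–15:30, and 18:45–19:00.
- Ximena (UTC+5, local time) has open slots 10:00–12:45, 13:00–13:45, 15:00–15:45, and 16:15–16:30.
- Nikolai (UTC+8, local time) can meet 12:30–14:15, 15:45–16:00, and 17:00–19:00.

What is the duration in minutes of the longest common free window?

Oksana → UTC: 10:30–10:45, 11:15–13:15, 14:30–15:15, 16:15–16:30, 19:45–20:00.
Ximena → UTC: 05:00–07:45, 08:00–08:45, 10:00–10:45, 11:15–11:30.
Nikolai → UTC: 04:30–06:15, 07:45–08:00, 09:00–11:00.
Oksana ∩ Ximena: 10:30–10:45, 11:15–11:30.
Oksana ∩ Ximena ∩ Nikolai: 10:30–10:45.
Single common window of 15 minutes.

15 minutes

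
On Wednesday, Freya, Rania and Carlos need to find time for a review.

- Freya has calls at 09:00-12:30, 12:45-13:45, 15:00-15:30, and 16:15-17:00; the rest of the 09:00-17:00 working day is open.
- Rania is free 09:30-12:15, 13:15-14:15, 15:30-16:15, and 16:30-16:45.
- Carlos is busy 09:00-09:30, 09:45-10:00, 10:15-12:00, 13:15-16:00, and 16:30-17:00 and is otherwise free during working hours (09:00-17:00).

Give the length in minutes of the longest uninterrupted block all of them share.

15 minutes

Freya free within 09:00–17:00: 12:30–12:45, 13:45–15:00, 15:30–16:15.
Carlos free within 09:00–17:00: 09:30–09:45, 10:00–10:15, 12:00–13:15, 16:00–16:30.
Freya ∩ Rania: 13:45–14:15, 15:30–16:15.
Freya ∩ Rania ∩ Carlos: 16:00–16:15.
Single common window of 15 minutes.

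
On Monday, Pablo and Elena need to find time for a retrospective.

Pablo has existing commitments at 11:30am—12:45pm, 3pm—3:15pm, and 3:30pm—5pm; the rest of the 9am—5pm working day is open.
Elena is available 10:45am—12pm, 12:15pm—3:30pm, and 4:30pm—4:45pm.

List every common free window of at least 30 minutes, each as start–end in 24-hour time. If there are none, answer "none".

Pablo free within 09:00–17:00: 09:00–11:30, 12:45–15:00, 15:15–15:30.
Pablo ∩ Elena: 10:45–11:30, 12:45–15:00, 15:15–15:30.
Windows ≥ 30 min: 10:45–11:30, 12:45–15:00.

10:45–11:30, 12:45–15:00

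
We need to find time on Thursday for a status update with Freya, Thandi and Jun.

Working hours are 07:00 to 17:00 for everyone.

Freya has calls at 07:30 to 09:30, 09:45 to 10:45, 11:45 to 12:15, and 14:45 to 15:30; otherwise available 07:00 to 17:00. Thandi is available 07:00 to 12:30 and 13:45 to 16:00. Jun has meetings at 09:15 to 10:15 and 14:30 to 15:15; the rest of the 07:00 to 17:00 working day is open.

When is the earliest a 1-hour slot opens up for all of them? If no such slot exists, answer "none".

Freya free within 07:00–17:00: 07:00–07:30, 09:30–09:45, 10:45–11:45, 12:15–14:45, 15:30–17:00.
Jun free within 07:00–17:00: 07:00–09:15, 10:15–14:30, 15:15–17:00.
Freya ∩ Thandi: 07:00–07:30, 09:30–09:45, 10:45–11:45, 12:15–12:30, 13:45–14:45, 15:30–16:00.
Freya ∩ Thandi ∩ Jun: 07:00–07:30, 10:45–11:45, 12:15–12:30, 13:45–14:30, 15:30–16:00.
Windows ≥ 60 min: 10:45–11:45.
Earliest such window starts at 10:45.

10:45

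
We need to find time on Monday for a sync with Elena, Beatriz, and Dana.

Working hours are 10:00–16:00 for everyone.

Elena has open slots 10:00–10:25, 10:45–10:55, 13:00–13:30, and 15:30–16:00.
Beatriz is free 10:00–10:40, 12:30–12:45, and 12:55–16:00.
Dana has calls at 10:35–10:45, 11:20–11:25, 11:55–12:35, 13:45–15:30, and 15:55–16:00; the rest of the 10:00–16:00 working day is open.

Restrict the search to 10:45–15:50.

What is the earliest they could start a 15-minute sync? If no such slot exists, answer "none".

13:00

Dana free within 10:00–16:00: 10:00–10:35, 10:45–11:20, 11:25–11:55, 12:35–13:45, 15:30–15:55.
Elena ∩ Beatriz: 10:00–10:25, 13:00–13:30, 15:30–16:00.
Elena ∩ Beatriz ∩ Dana: 10:00–10:25, 13:00–13:30, 15:30–15:55.
Restricted to 10:45–15:50: 13:00–13:30, 15:30–15:50.
Windows ≥ 15 min: 13:00–13:30, 15:30–15:50.
Earliest such window starts at 13:00.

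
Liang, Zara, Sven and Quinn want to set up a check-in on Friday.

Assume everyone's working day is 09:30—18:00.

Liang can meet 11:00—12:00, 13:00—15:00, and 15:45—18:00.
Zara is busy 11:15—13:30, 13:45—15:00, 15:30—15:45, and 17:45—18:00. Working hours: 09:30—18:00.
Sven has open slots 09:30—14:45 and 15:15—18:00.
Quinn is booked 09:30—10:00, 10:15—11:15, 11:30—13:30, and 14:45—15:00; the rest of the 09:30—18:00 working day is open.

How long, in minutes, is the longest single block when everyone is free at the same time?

Zara free within 09:30–18:00: 09:30–11:15, 13:30–13:45, 15:00–15:30, 15:45–17:45.
Quinn free within 09:30–18:00: 10:00–10:15, 11:15–11:30, 13:30–14:45, 15:00–18:00.
Liang ∩ Zara: 11:00–11:15, 13:30–13:45, 15:45–17:45.
Liang ∩ Zara ∩ Sven: 11:00–11:15, 13:30–13:45, 15:45–17:45.
Liang ∩ Zara ∩ Sven ∩ Quinn: 13:30–13:45, 15:45–17:45.
Common window lengths: 15, 120 min; longest is 120.

120 minutes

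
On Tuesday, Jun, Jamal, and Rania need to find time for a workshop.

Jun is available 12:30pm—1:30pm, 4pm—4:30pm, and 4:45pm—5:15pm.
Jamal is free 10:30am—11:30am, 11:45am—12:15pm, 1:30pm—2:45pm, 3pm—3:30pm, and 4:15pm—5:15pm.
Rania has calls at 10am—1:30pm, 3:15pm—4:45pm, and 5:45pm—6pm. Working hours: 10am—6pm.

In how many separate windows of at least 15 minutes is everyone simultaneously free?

Rania free within 10:00–18:00: 13:30–15:15, 16:45–17:45.
Jun ∩ Jamal: 16:15–16:30, 16:45–17:15.
Jun ∩ Jamal ∩ Rania: 16:45–17:15.
Windows ≥ 15 min: 16:45–17:15.
That's 1 window.

1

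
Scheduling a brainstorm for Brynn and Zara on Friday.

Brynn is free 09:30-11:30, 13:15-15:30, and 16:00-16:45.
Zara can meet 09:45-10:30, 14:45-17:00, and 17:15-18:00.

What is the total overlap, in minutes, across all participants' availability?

135 minutes

Brynn ∩ Zara: 09:45–10:30, 14:45–15:30, 16:00–16:45.
Total common minutes: 45 + 45 + 45 = 135.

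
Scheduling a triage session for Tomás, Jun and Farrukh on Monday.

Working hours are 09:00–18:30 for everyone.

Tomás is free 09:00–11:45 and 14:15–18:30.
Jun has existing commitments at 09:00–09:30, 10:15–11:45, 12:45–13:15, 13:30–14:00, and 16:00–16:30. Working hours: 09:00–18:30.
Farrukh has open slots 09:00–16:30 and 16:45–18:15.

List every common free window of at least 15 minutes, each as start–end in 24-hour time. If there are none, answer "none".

09:30–10:15, 14:15–16:00, 16:45–18:15

Jun free within 09:00–18:30: 09:30–10:15, 11:45–12:45, 13:15–13:30, 14:00–16:00, 16:30–18:30.
Tomás ∩ Jun: 09:30–10:15, 14:15–16:00, 16:30–18:30.
Tomás ∩ Jun ∩ Farrukh: 09:30–10:15, 14:15–16:00, 16:45–18:15.
Windows ≥ 15 min: 09:30–10:15, 14:15–16:00, 16:45–18:15.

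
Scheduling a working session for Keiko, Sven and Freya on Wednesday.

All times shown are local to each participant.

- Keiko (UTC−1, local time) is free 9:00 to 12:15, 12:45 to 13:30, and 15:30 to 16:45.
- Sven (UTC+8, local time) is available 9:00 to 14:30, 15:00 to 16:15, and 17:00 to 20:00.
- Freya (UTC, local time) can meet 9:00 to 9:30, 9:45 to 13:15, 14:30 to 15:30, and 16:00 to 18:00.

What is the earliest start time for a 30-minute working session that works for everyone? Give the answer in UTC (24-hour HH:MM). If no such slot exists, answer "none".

Keiko → UTC: 10:00–13:15, 13:45–14:30, 16:30–17:45.
Sven → UTC: 01:00–06:30, 07:00–08:15, 09:00–12:00.
Freya → UTC: 09:00–09:30, 09:45–13:15, 14:30–15:30, 16:00–18:00.
Keiko ∩ Sven: 10:00–12:00.
Keiko ∩ Sven ∩ Freya: 10:00–12:00.
Windows ≥ 30 min: 10:00–12:00.
Earliest such window starts at 10:00.

10:00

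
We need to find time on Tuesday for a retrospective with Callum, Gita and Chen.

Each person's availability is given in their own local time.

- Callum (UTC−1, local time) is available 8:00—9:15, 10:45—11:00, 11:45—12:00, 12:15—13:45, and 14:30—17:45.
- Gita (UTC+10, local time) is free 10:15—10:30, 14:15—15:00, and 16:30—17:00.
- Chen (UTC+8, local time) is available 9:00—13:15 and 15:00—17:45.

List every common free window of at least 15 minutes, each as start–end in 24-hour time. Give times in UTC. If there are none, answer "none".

none

Callum → UTC: 09:00–10:15, 11:45–12:00, 12:45–13:00, 13:15–14:45, 15:30–18:45.
Gita → UTC: 00:15–00:30, 04:15–05:00, 06:30–07:00.
Chen → UTC: 01:00–05:15, 07:00–09:45.
Callum ∩ Gita: (none).
Callum ∩ Gita ∩ Chen: (none).
Windows ≥ 15 min: (none).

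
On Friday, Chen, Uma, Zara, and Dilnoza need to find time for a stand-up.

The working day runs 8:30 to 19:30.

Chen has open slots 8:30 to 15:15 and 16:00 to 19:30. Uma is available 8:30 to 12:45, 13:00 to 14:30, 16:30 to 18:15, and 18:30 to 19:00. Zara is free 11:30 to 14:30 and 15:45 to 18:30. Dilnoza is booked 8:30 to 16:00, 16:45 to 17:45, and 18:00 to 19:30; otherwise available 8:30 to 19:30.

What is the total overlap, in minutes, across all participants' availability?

Dilnoza free within 08:30–19:30: 16:00–16:45, 17:45–18:00.
Chen ∩ Uma: 08:30–12:45, 13:00–14:30, 16:30–18:15, 18:30–19:00.
Chen ∩ Uma ∩ Zara: 11:30–12:45, 13:00–14:30, 16:30–18:15.
Chen ∩ Uma ∩ Zara ∩ Dilnoza: 16:30–16:45, 17:45–18:00.
Total common minutes: 15 + 15 = 30.

30 minutes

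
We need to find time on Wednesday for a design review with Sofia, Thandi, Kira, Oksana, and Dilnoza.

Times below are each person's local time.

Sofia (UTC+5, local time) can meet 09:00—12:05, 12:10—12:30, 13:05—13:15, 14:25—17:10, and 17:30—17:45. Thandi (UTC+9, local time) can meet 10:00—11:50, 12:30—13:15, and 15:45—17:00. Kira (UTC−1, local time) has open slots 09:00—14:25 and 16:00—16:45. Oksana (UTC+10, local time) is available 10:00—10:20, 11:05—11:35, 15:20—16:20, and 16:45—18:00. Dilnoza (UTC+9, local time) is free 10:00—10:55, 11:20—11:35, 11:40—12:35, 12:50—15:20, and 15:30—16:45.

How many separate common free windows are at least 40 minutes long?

0

Sofia → UTC: 04:00–07:05, 07:10–07:30, 08:05–08:15, 09:25–12:10, 12:30–12:45.
Thandi → UTC: 01:00–02:50, 03:30–04:15, 06:45–08:00.
Kira → UTC: 10:00–15:25, 17:00–17:45.
Oksana → UTC: 00:00–00:20, 01:05–01:35, 05:20–06:20, 06:45–08:00.
Dilnoza → UTC: 01:00–01:55, 02:20–02:35, 02:40–03:35, 03:50–06:20, 06:30–07:45.
Sofia ∩ Thandi: 04:00–04:15, 06:45–07:05, 07:10–07:30.
Sofia ∩ Thandi ∩ Kira: (none).
Sofia ∩ Thandi ∩ Kira ∩ Oksana: (none).
Sofia ∩ Thandi ∩ Kira ∩ Oksana ∩ Dilnoza: (none).
Windows ≥ 40 min: (none).
That's 0 windows.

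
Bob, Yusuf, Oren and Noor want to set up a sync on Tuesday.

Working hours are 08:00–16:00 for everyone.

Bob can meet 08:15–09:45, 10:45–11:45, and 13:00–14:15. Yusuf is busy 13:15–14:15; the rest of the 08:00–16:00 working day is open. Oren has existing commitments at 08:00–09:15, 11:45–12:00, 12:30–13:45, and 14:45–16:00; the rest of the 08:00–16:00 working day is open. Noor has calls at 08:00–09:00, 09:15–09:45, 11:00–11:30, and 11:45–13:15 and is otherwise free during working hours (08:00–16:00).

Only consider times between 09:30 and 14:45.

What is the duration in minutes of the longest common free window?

Yusuf free within 08:00–16:00: 08:00–13:15, 14:15–16:00.
Oren free within 08:00–16:00: 09:15–11:45, 12:00–12:30, 13:45–14:45.
Noor free within 08:00–16:00: 09:00–09:15, 09:45–11:00, 11:30–11:45, 13:15–16:00.
Bob ∩ Yusuf: 08:15–09:45, 10:45–11:45, 13:00–13:15.
Bob ∩ Yusuf ∩ Oren: 09:15–09:45, 10:45–11:45.
Bob ∩ Yusuf ∩ Oren ∩ Noor: 10:45–11:00, 11:30–11:45.
Restricted to 09:30–14:45: 10:45–11:00, 11:30–11:45.
Common window lengths: 15, 15 min; longest is 15.

15 minutes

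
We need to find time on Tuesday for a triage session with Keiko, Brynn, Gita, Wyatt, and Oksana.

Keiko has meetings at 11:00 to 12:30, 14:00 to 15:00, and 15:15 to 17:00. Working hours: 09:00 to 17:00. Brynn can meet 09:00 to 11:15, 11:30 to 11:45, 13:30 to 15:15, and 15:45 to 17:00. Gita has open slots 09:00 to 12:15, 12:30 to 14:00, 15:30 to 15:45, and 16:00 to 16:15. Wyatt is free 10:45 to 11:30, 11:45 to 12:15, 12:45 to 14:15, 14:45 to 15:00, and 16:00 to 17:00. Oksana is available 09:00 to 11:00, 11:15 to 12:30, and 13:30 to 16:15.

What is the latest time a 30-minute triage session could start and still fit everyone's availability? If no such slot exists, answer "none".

Keiko free within 09:00–17:00: 09:00–11:00, 12:30–14:00, 15:00–15:15.
Keiko ∩ Brynn: 09:00–11:00, 13:30–14:00, 15:00–15:15.
Keiko ∩ Brynn ∩ Gita: 09:00–11:00, 13:30–14:00.
Keiko ∩ Brynn ∩ Gita ∩ Wyatt: 10:45–11:00, 13:30–14:00.
Keiko ∩ Brynn ∩ Gita ∩ Wyatt ∩ Oksana: 10:45–11:00, 13:30–14:00.
Windows ≥ 30 min: 13:30–14:00.
Latest start in the last window 13:30–14:00 is 14:00 − 30 min = 13:30.

13:30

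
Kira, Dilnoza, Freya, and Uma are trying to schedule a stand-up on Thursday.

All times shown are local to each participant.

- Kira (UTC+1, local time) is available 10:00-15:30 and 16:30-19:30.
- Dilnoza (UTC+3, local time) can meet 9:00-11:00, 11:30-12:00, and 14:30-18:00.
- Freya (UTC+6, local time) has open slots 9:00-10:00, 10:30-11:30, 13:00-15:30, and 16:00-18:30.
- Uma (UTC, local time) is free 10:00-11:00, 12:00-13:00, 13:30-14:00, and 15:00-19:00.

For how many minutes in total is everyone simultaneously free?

Kira → UTC: 09:00–14:30, 15:30–18:30.
Dilnoza → UTC: 06:00–08:00, 08:30–09:00, 11:30–15:00.
Freya → UTC: 03:00–04:00, 04:30–05:30, 07:00–09:30, 10:00–12:30.
Uma → UTC: 10:00–11:00, 12:00–13:00, 13:30–14:00, 15:00–19:00.
Kira ∩ Dilnoza: 11:30–14:30.
Kira ∩ Dilnoza ∩ Freya: 11:30–12:30.
Kira ∩ Dilnoza ∩ Freya ∩ Uma: 12:00–12:30.
Total common minutes: 30.

30 minutes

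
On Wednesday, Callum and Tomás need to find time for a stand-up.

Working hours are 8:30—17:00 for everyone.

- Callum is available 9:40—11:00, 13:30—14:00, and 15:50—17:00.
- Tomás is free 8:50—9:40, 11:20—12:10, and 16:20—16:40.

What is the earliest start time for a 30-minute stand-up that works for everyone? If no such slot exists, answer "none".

Callum ∩ Tomás: 16:20–16:40.
Windows ≥ 30 min: (none).

none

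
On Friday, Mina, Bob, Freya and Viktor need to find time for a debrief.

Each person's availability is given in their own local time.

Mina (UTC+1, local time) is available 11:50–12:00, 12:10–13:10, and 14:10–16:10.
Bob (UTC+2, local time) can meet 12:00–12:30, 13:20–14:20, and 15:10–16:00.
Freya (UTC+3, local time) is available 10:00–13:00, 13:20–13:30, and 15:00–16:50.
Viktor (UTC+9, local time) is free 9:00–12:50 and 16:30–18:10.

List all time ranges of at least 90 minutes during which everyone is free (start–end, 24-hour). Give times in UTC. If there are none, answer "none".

Mina → UTC: 10:50–11:00, 11:10–12:10, 13:10–15:10.
Bob → UTC: 10:00–10:30, 11:20–12:20, 13:10–14:00.
Freya → UTC: 07:00–10:00, 10:20–10:30, 12:00–13:50.
Viktor → UTC: 00:00–03:50, 07:30–09:10.
Mina ∩ Bob: 11:20–12:10, 13:10–14:00.
Mina ∩ Bob ∩ Freya: 12:00–12:10, 13:10–13:50.
Mina ∩ Bob ∩ Freya ∩ Viktor: (none).
Windows ≥ 90 min: (none).

none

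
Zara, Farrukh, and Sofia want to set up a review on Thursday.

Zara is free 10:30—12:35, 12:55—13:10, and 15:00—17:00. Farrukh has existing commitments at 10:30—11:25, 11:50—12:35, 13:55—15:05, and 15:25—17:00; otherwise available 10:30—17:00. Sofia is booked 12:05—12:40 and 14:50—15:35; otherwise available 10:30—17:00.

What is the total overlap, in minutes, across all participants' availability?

Farrukh free within 10:30–17:00: 11:25–11:50, 12:35–13:55, 15:05–15:25.
Sofia free within 10:30–17:00: 10:30–12:05, 12:40–14:50, 15:35–17:00.
Zara ∩ Farrukh: 11:25–11:50, 12:55–13:10, 15:05–15:25.
Zara ∩ Farrukh ∩ Sofia: 11:25–11:50, 12:55–13:10.
Total common minutes: 25 + 15 = 40.

40 minutes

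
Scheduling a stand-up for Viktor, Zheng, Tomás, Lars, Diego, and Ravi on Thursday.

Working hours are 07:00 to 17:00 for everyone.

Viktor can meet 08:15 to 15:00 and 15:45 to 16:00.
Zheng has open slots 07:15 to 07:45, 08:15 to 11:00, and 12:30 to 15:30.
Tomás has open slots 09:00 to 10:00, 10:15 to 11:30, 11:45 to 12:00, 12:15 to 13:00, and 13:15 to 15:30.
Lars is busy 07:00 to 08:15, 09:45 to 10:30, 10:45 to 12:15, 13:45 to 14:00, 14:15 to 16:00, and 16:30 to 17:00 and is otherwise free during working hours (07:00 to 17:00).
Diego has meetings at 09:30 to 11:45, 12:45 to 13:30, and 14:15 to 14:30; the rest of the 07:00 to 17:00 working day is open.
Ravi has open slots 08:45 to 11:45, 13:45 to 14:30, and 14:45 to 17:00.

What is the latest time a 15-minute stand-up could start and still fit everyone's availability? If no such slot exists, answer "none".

Lars free within 07:00–17:00: 08:15–09:45, 10:30–10:45, 12:15–13:45, 14:00–14:15, 16:00–16:30.
Diego free within 07:00–17:00: 07:00–09:30, 11:45–12:45, 13:30–14:15, 14:30–17:00.
Viktor ∩ Zheng: 08:15–11:00, 12:30–15:00.
Viktor ∩ Zheng ∩ Tomás: 09:00–10:00, 10:15–11:00, 12:30–13:00, 13:15–15:00.
Viktor ∩ Zheng ∩ Tomás ∩ Lars: 09:00–09:45, 10:30–10:45, 12:30–13:00, 13:15–13:45, 14:00–14:15.
Viktor ∩ Zheng ∩ Tomás ∩ Lars ∩ Diego: 09:00–09:30, 12:30–12:45, 13:30–13:45, 14:00–14:15.
Viktor ∩ Zheng ∩ Tomás ∩ Lars ∩ Diego ∩ Ravi: 09:00–09:30, 14:00–14:15.
Windows ≥ 15 min: 09:00–09:30, 14:00–14:15.
Latest start in the last window 14:00–14:15 is 14:15 − 15 min = 14:00.

14:00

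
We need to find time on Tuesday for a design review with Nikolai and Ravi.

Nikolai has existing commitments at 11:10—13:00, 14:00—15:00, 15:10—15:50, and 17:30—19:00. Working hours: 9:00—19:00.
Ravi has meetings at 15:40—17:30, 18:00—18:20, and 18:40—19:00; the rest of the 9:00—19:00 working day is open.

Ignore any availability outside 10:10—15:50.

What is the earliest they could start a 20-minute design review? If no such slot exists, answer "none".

Nikolai free within 09:00–19:00: 09:00–11:10, 13:00–14:00, 15:00–15:10, 15:50–17:30.
Ravi free within 09:00–19:00: 09:00–15:40, 17:30–18:00, 18:20–18:40.
Nikolai ∩ Ravi: 09:00–11:10, 13:00–14:00, 15:00–15:10.
Restricted to 10:10–15:50: 10:10–11:10, 13:00–14:00, 15:00–15:10.
Windows ≥ 20 min: 10:10–11:10, 13:00–14:00.
Earliest such window starts at 10:10.

10:10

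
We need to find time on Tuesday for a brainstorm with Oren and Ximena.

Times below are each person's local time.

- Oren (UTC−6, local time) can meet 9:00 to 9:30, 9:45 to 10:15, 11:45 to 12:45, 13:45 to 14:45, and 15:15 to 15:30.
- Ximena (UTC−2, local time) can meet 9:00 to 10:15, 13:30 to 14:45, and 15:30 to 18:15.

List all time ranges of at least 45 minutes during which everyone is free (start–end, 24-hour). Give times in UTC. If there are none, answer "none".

Oren → UTC: 15:00–15:30, 15:45–16:15, 17:45–18:45, 19:45–20:45, 21:15–21:30.
Ximena → UTC: 11:00–12:15, 15:30–16:45, 17:30–20:15.
Oren ∩ Ximena: 15:45–16:15, 17:45–18:45, 19:45–20:15.
Windows ≥ 45 min: 17:45–18:45.

17:45–18:45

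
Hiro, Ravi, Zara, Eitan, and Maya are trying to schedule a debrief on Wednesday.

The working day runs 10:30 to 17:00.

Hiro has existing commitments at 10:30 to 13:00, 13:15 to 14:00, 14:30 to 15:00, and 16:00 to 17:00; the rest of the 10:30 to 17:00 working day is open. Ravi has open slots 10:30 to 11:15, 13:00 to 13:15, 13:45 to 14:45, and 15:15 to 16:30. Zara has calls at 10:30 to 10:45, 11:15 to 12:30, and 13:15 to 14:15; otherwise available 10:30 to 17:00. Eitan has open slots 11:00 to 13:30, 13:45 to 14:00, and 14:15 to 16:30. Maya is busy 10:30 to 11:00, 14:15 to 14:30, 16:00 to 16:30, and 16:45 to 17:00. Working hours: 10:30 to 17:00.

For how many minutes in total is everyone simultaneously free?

Hiro free within 10:30–17:00: 13:00–13:15, 14:00–14:30, 15:00–16:00.
Zara free within 10:30–17:00: 10:45–11:15, 12:30–13:15, 14:15–17:00.
Maya free within 10:30–17:00: 11:00–14:15, 14:30–16:00, 16:30–16:45.
Hiro ∩ Ravi: 13:00–13:15, 14:00–14:30, 15:15–16:00.
Hiro ∩ Ravi ∩ Zara: 13:00–13:15, 14:15–14:30, 15:15–16:00.
Hiro ∩ Ravi ∩ Zara ∩ Eitan: 13:00–13:15, 14:15–14:30, 15:15–16:00.
Hiro ∩ Ravi ∩ Zara ∩ Eitan ∩ Maya: 13:00–13:15, 15:15–16:00.
Total common minutes: 15 + 45 = 60.

60 minutes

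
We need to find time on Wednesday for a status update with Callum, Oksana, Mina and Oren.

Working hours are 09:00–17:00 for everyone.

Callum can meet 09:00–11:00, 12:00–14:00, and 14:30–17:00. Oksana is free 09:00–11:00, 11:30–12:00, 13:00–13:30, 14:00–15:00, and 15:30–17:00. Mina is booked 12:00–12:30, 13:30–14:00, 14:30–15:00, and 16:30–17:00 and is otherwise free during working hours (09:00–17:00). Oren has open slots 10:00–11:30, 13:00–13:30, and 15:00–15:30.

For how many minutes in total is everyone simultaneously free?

Mina free within 09:00–17:00: 09:00–12:00, 12:30–13:30, 14:00–14:30, 15:00–16:30.
Callum ∩ Oksana: 09:00–11:00, 13:00–13:30, 14:30–15:00, 15:30–17:00.
Callum ∩ Oksana ∩ Mina: 09:00–11:00, 13:00–13:30, 15:30–16:30.
Callum ∩ Oksana ∩ Mina ∩ Oren: 10:00–11:00, 13:00–13:30.
Total common minutes: 60 + 30 = 90.

90 minutes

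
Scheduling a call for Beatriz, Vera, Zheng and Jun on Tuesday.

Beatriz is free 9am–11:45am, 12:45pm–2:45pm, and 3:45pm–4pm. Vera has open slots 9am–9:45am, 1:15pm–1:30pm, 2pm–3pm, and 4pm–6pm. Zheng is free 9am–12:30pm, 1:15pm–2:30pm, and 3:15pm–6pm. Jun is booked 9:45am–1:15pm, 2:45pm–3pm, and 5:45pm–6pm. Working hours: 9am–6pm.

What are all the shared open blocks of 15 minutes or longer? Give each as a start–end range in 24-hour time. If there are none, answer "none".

Jun free within 09:00–18:00: 09:00–09:45, 13:15–14:45, 15:00–17:45.
Beatriz ∩ Vera: 09:00–09:45, 13:15–13:30, 14:00–14:45.
Beatriz ∩ Vera ∩ Zheng: 09:00–09:45, 13:15–13:30, 14:00–14:30.
Beatriz ∩ Vera ∩ Zheng ∩ Jun: 09:00–09:45, 13:15–13:30, 14:00–14:30.
Windows ≥ 15 min: 09:00–09:45, 13:15–13:30, 14:00–14:30.

09:00–09:45, 13:15–13:30, 14:00–14:30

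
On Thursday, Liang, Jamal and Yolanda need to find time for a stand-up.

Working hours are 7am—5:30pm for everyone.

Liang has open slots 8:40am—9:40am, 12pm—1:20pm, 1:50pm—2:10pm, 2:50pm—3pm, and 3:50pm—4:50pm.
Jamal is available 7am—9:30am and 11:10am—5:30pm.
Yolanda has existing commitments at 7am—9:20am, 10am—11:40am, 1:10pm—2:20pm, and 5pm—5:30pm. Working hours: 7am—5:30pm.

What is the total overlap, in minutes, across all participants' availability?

Yolanda free within 07:00–17:30: 09:20–10:00, 11:40–13:10, 14:20–17:00.
Liang ∩ Jamal: 08:40–09:30, 12:00–13:20, 13:50–14:10, 14:50–15:00, 15:50–16:50.
Liang ∩ Jamal ∩ Yolanda: 09:20–09:30, 12:00–13:10, 14:50–15:00, 15:50–16:50.
Total common minutes: 10 + 70 + 10 + 60 = 150.

150 minutes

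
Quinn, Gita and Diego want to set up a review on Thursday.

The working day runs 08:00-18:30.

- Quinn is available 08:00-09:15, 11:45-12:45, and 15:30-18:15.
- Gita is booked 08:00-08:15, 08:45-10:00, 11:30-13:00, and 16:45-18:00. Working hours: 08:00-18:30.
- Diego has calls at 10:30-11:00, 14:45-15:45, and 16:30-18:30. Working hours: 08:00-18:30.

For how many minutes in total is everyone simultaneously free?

Gita free within 08:00–18:30: 08:15–08:45, 10:00–11:30, 13:00–16:45, 18:00–18:30.
Diego free within 08:00–18:30: 08:00–10:30, 11:00–14:45, 15:45–16:30.
Quinn ∩ Gita: 08:15–08:45, 15:30–16:45, 18:00–18:15.
Quinn ∩ Gita ∩ Diego: 08:15–08:45, 15:45–16:30.
Total common minutes: 30 + 45 = 75.

75 minutes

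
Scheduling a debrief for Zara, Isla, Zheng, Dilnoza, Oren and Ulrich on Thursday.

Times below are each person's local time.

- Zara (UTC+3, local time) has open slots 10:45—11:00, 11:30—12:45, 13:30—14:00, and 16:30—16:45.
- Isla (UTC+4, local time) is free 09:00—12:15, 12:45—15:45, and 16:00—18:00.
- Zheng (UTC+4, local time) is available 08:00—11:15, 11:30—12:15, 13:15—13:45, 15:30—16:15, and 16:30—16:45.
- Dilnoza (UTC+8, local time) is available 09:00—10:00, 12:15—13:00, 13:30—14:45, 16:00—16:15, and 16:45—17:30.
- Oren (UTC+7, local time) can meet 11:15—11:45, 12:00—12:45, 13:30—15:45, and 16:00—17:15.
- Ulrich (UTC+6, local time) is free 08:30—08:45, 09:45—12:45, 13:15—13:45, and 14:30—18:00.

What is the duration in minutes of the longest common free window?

15 minutes

Zara → UTC: 07:45–08:00, 08:30–09:45, 10:30–11:00, 13:30–13:45.
Isla → UTC: 05:00–08:15, 08:45–11:45, 12:00–14:00.
Zheng → UTC: 04:00–07:15, 07:30–08:15, 09:15–09:45, 11:30–12:15, 12:30–12:45.
Dilnoza → UTC: 01:00–02:00, 04:15–05:00, 05:30–06:45, 08:00–08:15, 08:45–09:30.
Oren → UTC: 04:15–04:45, 05:00–05:45, 06:30–08:45, 09:00–10:15.
Ulrich → UTC: 02:30–02:45, 03:45–06:45, 07:15–07:45, 08:30–12:00.
Zara ∩ Isla: 07:45–08:00, 08:45–09:45, 10:30–11:00, 13:30–13:45.
Zara ∩ Isla ∩ Zheng: 07:45–08:00, 09:15–09:45.
Zara ∩ Isla ∩ Zheng ∩ Dilnoza: 09:15–09:30.
Zara ∩ Isla ∩ Zheng ∩ Dilnoza ∩ Oren: 09:15–09:30.
Zara ∩ Isla ∩ Zheng ∩ Dilnoza ∩ Oren ∩ Ulrich: 09:15–09:30.
Single common window of 15 minutes.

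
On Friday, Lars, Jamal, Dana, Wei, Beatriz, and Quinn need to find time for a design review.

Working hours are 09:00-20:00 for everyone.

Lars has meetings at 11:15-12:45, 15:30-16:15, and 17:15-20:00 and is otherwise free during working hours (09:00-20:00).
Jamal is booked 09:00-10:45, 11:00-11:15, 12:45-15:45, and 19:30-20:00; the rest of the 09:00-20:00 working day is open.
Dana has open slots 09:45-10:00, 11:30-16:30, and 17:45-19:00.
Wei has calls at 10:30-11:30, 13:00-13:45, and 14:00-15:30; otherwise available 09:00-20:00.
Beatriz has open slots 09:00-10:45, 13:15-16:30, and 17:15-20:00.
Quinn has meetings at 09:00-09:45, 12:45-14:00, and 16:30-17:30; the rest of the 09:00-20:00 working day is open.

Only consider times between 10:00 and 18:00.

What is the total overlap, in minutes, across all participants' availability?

15 minutes

Lars free within 09:00–20:00: 09:00–11:15, 12:45–15:30, 16:15–17:15.
Jamal free within 09:00–20:00: 10:45–11:00, 11:15–12:45, 15:45–19:30.
Wei free within 09:00–20:00: 09:00–10:30, 11:30–13:00, 13:45–14:00, 15:30–20:00.
Quinn free within 09:00–20:00: 09:45–12:45, 14:00–16:30, 17:30–20:00.
Lars ∩ Jamal: 10:45–11:00, 16:15–17:15.
Lars ∩ Jamal ∩ Dana: 16:15–16:30.
Lars ∩ Jamal ∩ Dana ∩ Wei: 16:15–16:30.
Lars ∩ Jamal ∩ Dana ∩ Wei ∩ Beatriz: 16:15–16:30.
Lars ∩ Jamal ∩ Dana ∩ Wei ∩ Beatriz ∩ Quinn: 16:15–16:30.
Restricted to 10:00–18:00: 16:15–16:30.
Total common minutes: 15.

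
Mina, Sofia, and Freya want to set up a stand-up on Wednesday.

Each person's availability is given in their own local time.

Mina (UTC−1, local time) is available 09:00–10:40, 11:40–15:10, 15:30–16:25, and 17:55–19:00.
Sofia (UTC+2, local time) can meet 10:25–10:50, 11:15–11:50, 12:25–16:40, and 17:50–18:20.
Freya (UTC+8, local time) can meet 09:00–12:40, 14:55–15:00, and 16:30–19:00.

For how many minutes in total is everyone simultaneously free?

Mina → UTC: 10:00–11:40, 12:40–16:10, 16:30–17:25, 18:55–20:00.
Sofia → UTC: 08:25–08:50, 09:15–09:50, 10:25–14:40, 15:50–16:20.
Freya → UTC: 01:00–04:40, 06:55–07:00, 08:30–11:00.
Mina ∩ Sofia: 10:25–11:40, 12:40–14:40, 15:50–16:10.
Mina ∩ Sofia ∩ Freya: 10:25–11:00.
Total common minutes: 35.

35 minutes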